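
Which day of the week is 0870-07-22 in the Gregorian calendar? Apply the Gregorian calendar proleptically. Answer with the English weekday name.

Since JDN mod 7 = 1 (0 = Monday), the day is Tuesday.

Tuesday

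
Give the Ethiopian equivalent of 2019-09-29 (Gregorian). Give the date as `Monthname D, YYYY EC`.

Meskerem 18, 2012 EC

Julian Day Number of the source date = 2458756.
Converting JDN 2458756 to the Ethiopian calendar gives 18 Meskerem 2012 EC.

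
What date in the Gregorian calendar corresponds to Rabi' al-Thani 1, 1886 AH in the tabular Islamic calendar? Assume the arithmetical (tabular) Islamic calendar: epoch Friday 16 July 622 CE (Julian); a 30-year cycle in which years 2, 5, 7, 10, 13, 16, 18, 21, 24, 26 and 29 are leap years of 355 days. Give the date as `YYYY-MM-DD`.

2451-08-29

Julian Day Number of the source date = 2616510.
Converting JDN 2616510 to the Gregorian calendar gives 29 August 2451 CE.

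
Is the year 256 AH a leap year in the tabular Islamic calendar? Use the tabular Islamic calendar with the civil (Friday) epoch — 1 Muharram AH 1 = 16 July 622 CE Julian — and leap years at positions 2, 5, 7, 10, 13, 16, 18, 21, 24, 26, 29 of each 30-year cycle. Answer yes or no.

yes

Year 256 AH is year 16 of its 30-year cycle; leap positions are 2, 5, 7, 10, 13, 16, 18, 21, 24, 26, 29, so it is a leap year (355 days).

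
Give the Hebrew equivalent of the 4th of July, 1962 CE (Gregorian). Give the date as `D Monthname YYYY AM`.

2 Tammuz 5722 AM

Both dates share Julian Day Number 2437850; in the Hebrew calendar that is 2 Tammuz 5722 AM.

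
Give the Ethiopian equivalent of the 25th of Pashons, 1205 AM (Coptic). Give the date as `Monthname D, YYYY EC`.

The source date corresponds to 29 May 1489 in the proleptic Gregorian calendar (JDN 2265055).
That day falls on 25 Ginbot 1481 EC in the Ethiopian calendar.

Ginbot 25, 1481 EC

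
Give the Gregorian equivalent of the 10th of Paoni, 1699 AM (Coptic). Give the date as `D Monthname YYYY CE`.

Both dates share Julian Day Number 2445503; in the Gregorian calendar that is 17 June 1983 CE.

17 June 1983 CE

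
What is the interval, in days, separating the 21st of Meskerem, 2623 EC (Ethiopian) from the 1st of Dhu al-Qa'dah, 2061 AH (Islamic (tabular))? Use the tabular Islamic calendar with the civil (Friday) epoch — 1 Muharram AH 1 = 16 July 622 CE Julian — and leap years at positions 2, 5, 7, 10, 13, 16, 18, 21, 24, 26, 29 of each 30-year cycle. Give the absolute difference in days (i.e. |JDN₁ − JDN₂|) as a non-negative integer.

3196

JDN of the first date = 2681926.
JDN of the second date = 2678730.
|2678730 − 2681926| = 3196.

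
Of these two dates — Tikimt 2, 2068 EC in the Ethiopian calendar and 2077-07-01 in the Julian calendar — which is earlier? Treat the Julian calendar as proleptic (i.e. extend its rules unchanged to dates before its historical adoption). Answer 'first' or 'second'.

first

First date → JDN 2479224; second date → JDN 2479864.
JDN 2479224 < JDN 2479864, so the first date is earlier.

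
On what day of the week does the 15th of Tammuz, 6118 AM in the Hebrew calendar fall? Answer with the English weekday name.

Equivalently 22 July 2358 Gregorian, JDN 2582504.
2582504 ≡ 1 (mod 7); counting from Monday = 0 gives Tuesday.

Tuesday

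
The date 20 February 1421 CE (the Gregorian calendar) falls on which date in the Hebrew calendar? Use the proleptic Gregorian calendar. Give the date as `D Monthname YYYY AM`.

Both dates share Julian Day Number 2240120; in the Hebrew calendar that is 9 Adar 5181 AM.

9 Adar 5181 AM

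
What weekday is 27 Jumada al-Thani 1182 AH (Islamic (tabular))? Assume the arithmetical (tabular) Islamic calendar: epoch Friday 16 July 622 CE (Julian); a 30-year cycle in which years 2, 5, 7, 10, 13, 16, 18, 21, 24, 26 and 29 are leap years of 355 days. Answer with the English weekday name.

This is JDN 2367121 (8 November 1768 Gregorian).
Since JDN mod 7 = 1 (0 = Monday), the day is Tuesday.

Tuesday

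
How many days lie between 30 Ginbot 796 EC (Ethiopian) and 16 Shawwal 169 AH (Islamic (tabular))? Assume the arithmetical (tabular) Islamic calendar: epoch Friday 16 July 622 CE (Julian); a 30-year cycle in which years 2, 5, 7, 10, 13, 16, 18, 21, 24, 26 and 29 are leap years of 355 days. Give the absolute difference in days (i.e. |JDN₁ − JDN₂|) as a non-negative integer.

First date → JDN 2014864; second date → JDN 2008255.
The interval is |2014864 − 2008255| = 6609 days.

6609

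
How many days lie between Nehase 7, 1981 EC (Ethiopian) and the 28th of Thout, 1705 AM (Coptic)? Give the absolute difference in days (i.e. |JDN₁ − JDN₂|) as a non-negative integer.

First date → JDN 2447752; second date → JDN 2447443.
The interval is |2447752 − 2447443| = 309 days.

309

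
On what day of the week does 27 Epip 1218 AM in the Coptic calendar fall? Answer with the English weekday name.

This is JDN 2269865 (31 July 1502 Gregorian).
2269865 ≡ 3 (mod 7); counting from Monday = 0 gives Thursday.

Thursday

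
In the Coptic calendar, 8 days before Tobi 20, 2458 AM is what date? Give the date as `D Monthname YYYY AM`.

Counting 8 days back from JDN 2722588 reaches JDN 2722580, which is 12 Tobi 2458 AM.

12 Tobi 2458 AM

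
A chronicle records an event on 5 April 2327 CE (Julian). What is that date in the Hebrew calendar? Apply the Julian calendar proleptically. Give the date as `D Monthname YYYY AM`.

Both dates share Julian Day Number 2571089; in the Hebrew calendar that is 29 Nisan 6087 AM.

29 Nisan 6087 AM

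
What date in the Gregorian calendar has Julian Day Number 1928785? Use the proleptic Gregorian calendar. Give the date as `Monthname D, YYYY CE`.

JDN 2451545 is 1 Jan 2000; 1928785 is −522760 days from there.

September 24, 568 CE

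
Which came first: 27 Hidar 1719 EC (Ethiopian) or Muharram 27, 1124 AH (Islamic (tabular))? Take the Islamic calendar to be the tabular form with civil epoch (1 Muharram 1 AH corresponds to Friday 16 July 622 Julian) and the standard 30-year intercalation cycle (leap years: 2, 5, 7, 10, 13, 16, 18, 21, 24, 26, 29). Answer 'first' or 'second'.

second

The two dates have Julian Day Numbers 2351806 and 2346420 respectively.
Since 2346420 < 2351806, the second date comes first.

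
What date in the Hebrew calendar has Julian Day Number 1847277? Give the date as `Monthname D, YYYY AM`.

Av 11, 4105 AM

JDN 1847277 is 28 July 345 in the proleptic Gregorian calendar.
In the Hebrew calendar that day is Av 11, 4105 AM.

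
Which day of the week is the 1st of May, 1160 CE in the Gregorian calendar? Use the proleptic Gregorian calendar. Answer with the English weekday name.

JDN 2144862 mod 7 = 6, and JDN 0 was a Monday, so this is a Sunday.

Sunday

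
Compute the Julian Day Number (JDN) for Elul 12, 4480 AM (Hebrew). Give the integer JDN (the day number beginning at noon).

In the proleptic Gregorian calendar the same day is 24 August 720.
JDN 2400001 is 17 November 1858 CE (Gregorian), MJD 0; the target day is −415731 days from there, so JDN = 1984270.

1984270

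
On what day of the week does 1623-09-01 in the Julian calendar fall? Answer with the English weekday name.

In the Gregorian calendar this is 11 September 1623 (JDN 2314102).
2314102 ≡ 0 (mod 7); counting from Monday = 0 gives Monday.

Monday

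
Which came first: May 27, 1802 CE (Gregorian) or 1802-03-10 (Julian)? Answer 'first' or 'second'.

second

The two dates have Julian Day Numbers 2379373 and 2379307 respectively.
Since 2379307 < 2379373, the second date comes first.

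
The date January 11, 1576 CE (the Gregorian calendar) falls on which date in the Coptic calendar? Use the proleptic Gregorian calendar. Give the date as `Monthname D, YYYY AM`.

Tobi 5, 1292 AM

Julian Day Number of the source date = 2296692.
Converting JDN 2296692 to the Coptic calendar gives 5 Tobi 1292 AM.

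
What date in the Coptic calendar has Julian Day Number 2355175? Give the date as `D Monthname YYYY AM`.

The Gregorian equivalent of JDN 2355175 is 24 February 1736.
In the Coptic calendar that day is 18 Meshir 1452 AM.

18 Meshir 1452 AM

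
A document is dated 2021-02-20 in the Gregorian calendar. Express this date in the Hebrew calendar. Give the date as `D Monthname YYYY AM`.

8 Adar 5781 AM

Julian Day Number of the source date = 2459266.
Converting JDN 2459266 to the Hebrew calendar gives 8 Adar 5781 AM.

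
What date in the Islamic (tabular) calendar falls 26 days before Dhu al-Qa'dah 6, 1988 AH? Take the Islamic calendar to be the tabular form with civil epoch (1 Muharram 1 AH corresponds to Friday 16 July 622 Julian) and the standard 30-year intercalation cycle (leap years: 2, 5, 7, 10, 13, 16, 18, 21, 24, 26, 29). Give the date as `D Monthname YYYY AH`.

9 Shawwal 1988 AH

Counting 26 days back from JDN 2652867 reaches JDN 2652841, which is 9 Shawwal 1988 AH.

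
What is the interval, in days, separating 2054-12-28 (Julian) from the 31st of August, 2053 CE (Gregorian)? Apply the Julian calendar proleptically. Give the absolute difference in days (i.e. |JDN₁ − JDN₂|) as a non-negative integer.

First date → JDN 2471643; second date → JDN 2471146.
The interval is |2471643 − 2471146| = 497 days.

497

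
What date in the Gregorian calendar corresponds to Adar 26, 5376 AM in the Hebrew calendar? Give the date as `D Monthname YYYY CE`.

15 March 1616 CE

Julian Day Number of the source date = 2311366.
Converting JDN 2311366 to the Gregorian calendar gives 15 March 1616 CE.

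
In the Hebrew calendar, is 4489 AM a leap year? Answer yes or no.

no

Hebrew year 4489 is year 5 of its 19-year Metonic cycle; leap years are at positions 3, 6, 8, 11, 14, 17, 19, so it is a common year (12 months).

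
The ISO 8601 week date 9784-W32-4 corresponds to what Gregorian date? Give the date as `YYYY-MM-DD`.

ISO week 1 of 9784 is the week containing the first Thursday of 9784.
Week 32, day 4 (Thursday) lands on 9784-08-05.

9784-08-05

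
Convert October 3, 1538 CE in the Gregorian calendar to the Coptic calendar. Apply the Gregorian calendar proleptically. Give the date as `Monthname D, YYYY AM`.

Julian Day Number of the source date = 2283078.
Converting JDN 2283078 to the Coptic calendar gives 26 Thout 1255 AM.

Thout 26, 1255 AM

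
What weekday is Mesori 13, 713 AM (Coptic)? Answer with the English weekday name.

This is JDN 2085430 (11 August 997 Gregorian).
JDN 2085430 mod 7 = 4, and JDN 0 was a Monday, so this is a Friday.

Friday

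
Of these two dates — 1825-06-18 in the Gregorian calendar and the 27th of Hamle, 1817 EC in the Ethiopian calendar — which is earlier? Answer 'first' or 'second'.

The two dates have Julian Day Numbers 2387796 and 2387841 respectively.
Since 2387796 < 2387841, the first date comes first.

first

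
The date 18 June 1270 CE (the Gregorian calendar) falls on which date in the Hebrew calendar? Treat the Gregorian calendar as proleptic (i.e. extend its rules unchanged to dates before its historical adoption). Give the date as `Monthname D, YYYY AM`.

Both dates share Julian Day Number 2185087; in the Hebrew calendar that is 20 Sivan 5030 AM.

Sivan 20, 5030 AM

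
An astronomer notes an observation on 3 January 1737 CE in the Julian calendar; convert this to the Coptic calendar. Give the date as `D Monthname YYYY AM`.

8 Tobi 1453 AM

The source date corresponds to 14 January 1737 in the Gregorian calendar (JDN 2355500).
That day falls on 8 Tobi 1453 AM in the Coptic calendar.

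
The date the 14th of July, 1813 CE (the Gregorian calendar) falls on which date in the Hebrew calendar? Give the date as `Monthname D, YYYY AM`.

Both dates share Julian Day Number 2383439; in the Hebrew calendar that is 16 Tammuz 5573 AM.

Tammuz 16, 5573 AM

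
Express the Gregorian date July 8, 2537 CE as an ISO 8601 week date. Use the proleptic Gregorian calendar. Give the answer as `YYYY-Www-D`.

2537-W28-1

The weekday is Monday (ISO weekday 1).
That Monday belongs to ISO week 28 of ISO year 2537.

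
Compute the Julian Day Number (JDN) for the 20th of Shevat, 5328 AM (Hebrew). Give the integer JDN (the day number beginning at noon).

2293789

Equivalently 30 January 1568 (proleptic Gregorian).
JDN 2299161 is 15 October 1582 CE (Gregorian); the target day is −5372 days from there, so JDN = 2293789.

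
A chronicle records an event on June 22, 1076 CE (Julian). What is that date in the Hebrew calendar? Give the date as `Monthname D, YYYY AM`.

Both dates share Julian Day Number 2114240; in the Hebrew calendar that is 18 Tammuz 4836 AM.

Tammuz 18, 4836 AM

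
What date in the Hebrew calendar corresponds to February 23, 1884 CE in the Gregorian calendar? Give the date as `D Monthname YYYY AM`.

Both dates share Julian Day Number 2409230; in the Hebrew calendar that is 27 Shevat 5644 AM.

27 Shevat 5644 AM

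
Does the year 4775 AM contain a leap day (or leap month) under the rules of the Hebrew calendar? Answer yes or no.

Hebrew year 4775 is year 6 of its 19-year Metonic cycle; leap years are at positions 3, 6, 8, 11, 14, 17, 19, so it is a leap year (13 months).

yes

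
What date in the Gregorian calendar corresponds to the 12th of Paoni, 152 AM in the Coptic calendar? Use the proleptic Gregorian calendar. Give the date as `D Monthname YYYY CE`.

7 June 436 CE

Julian Day Number of the source date = 1880464.
Converting JDN 1880464 to the Gregorian calendar gives 7 June 436 CE.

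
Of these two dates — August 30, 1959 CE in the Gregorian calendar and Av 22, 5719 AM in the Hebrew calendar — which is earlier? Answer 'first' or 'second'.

The two dates have Julian Day Numbers 2436811 and 2436807 respectively.
Since 2436807 < 2436811, the second date comes first.

second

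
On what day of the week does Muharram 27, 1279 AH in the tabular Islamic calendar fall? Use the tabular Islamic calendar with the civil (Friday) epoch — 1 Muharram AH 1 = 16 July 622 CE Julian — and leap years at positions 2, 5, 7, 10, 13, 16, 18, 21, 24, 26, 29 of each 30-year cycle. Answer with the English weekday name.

Friday

Equivalently 25 July 1862 Gregorian, JDN 2401347.
2401347 ≡ 4 (mod 7); counting from Monday = 0 gives Friday.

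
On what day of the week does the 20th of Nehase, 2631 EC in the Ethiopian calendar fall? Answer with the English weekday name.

Saturday

In the Gregorian calendar this is 31 August 2639 (JDN 2685177).
2685177 ≡ 5 (mod 7); counting from Monday = 0 gives Saturday.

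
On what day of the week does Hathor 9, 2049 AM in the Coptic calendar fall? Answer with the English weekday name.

Monday

In the Gregorian calendar this is 21 November 2332 (JDN 2573130).
2573130 ≡ 0 (mod 7); counting from Monday = 0 gives Monday.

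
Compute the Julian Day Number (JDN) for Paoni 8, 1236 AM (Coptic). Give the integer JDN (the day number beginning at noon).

2276391

In the proleptic Gregorian calendar the same day is 12 June 1520.
JDN 2299161 is 15 October 1582 CE (Gregorian); the target day is −22770 days from there, so JDN = 2276391.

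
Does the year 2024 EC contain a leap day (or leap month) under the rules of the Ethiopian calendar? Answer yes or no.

no

2024 mod 4 = 0; in the Ethiopian calendar a year is leap when year mod 4 = 3, so it is a common year.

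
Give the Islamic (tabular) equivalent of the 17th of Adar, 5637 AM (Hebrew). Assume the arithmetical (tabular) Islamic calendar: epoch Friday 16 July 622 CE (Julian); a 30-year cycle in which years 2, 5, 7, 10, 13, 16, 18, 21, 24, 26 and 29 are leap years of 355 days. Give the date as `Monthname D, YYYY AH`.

Safar 16, 1294 AH

The source date corresponds to 2 March 1877 in the Gregorian calendar (JDN 2406681).
That day falls on 16 Safar 1294 AH in the tabular Islamic calendar.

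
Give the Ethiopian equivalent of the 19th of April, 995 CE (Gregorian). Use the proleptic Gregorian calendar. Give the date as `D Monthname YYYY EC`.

Both dates share Julian Day Number 2084585; in the Ethiopian calendar that is 19 Miyazya 987 EC.

19 Miyazya 987 EC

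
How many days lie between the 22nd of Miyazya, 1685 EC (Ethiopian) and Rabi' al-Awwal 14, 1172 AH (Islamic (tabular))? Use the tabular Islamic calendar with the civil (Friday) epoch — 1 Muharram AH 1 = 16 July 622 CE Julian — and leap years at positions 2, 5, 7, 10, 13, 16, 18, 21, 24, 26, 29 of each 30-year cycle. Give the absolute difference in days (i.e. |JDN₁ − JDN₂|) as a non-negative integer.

JDN of the first date = 2339533.
JDN of the second date = 2363475.
|2363475 − 2339533| = 23942.

23942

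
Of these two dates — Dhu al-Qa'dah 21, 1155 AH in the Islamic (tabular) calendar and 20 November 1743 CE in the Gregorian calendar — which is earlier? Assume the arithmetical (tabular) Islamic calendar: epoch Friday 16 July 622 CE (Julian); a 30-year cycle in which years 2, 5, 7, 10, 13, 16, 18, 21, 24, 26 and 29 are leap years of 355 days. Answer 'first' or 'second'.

Converting both to JDN: 2357694 vs 2358001; the smaller is the first.

first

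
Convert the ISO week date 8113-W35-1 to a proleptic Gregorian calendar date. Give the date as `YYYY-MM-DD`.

8113-08-28

ISO week 1 of 8113 is the week containing the first Thursday of 8113.
Week 35, day 1 (Monday) lands on 8113-08-28.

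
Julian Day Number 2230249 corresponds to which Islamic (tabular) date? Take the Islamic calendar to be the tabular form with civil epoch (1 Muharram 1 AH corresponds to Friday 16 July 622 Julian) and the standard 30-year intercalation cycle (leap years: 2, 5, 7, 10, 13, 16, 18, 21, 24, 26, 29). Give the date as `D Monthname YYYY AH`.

30 Rabi' al-Awwal 796 AH

The proleptic Gregorian equivalent of JDN 2230249 is 10 February 1394.
In the tabular Islamic calendar that day is 30 Rabi' al-Awwal 796 AH.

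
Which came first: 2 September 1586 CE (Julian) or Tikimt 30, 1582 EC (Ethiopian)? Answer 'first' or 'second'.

first

Converting both to JDN: 2300589 vs 2301740; the smaller is the first.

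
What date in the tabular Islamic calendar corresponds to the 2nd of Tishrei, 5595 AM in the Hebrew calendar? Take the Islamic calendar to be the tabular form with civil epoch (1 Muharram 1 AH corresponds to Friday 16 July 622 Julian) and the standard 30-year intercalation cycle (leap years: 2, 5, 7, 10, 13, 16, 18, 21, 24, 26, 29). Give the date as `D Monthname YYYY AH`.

1 Jumada al-Thani 1250 AH

Both dates share Julian Day Number 2391192; in the tabular Islamic calendar that is 1 Jumada al-Thani 1250 AH.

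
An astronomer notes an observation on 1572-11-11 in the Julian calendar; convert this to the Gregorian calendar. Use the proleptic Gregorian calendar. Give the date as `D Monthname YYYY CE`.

21 November 1572 CE

For dates in this range the Gregorian date is 10 days ahead of the Julian.
11 November 1572 Julian + 10 days → 21 November 1572 Gregorian.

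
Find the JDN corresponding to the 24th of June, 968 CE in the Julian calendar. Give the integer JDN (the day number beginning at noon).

Equivalently 29 June 968 (proleptic Gregorian).
JDN 2400001 is 17 November 1858 CE (Gregorian), MJD 0; the target day is −325206 days from there, so JDN = 2074795.

2074795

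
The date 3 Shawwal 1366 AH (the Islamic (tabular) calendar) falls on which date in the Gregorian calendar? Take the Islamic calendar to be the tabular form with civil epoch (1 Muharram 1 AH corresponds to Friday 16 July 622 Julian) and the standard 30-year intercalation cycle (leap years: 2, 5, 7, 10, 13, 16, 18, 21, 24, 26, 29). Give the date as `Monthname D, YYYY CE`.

August 20, 1947 CE

Julian Day Number of the source date = 2432418.
Converting JDN 2432418 to the Gregorian calendar gives 20 August 1947 CE.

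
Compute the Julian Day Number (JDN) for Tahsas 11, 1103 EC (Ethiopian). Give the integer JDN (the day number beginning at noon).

In the proleptic Gregorian calendar the same day is 14 December 1110.
JDN 2299161 is 15 October 1582 CE (Gregorian); the target day is −172335 days from there, so JDN = 2126826.

2126826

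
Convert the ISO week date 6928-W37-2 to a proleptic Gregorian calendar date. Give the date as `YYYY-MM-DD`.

ISO week 1 of 6928 is the week containing the first Thursday of 6928.
Week 37, day 2 (Tuesday) lands on 6928-09-07.

6928-09-07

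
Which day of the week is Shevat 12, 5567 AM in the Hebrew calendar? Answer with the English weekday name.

In the Gregorian calendar this is 21 January 1807 (JDN 2381073).
2381073 ≡ 2 (mod 7); counting from Monday = 0 gives Wednesday.

Wednesday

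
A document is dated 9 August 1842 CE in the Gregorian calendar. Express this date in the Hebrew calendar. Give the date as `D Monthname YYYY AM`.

3 Elul 5602 AM

Both dates share Julian Day Number 2394057; in the Hebrew calendar that is 3 Elul 5602 AM.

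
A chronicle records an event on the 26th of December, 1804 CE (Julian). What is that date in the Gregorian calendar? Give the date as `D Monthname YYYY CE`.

For dates in this range the Gregorian date is 12 days ahead of the Julian.
26 December 1804 Julian + 12 days → 7 January 1805 Gregorian.

7 January 1805 CE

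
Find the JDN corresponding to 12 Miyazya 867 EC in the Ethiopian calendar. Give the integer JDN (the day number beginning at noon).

Equivalently 11 April 875 (proleptic Gregorian).
JDN 2400001 is 17 November 1858 CE (Gregorian), MJD 0; the target day is −359253 days from there, so JDN = 2040748.

2040748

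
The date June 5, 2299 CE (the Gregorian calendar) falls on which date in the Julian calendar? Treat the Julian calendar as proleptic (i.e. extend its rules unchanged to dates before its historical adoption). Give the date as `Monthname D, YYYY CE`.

The Julian–Gregorian offset here is 15 days (Julian trailing).
5 June 2299 Gregorian − 15 days → 21 May 2299 Julian.

May 21, 2299 CE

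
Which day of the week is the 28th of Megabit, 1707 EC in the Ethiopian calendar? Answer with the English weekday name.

In the Gregorian calendar this is 4 April 1715 (JDN 2347544).
Since JDN mod 7 = 3 (0 = Monday), the day is Thursday.

Thursday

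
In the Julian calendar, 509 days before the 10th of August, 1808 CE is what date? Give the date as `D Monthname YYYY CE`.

20 March 1807 CE

The starting date is JDN 2381652; 2381652 − 509 = 2381143.
JDN 2381143 corresponds to 20 March 1807 CE.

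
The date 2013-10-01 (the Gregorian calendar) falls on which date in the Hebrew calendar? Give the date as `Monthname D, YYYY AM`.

Julian Day Number of the source date = 2456567.
Converting JDN 2456567 to the Hebrew calendar gives 27 Tishrei 5774 AM.

Tishrei 27, 5774 AM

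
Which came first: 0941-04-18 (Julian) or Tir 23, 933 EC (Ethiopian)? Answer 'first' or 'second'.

second

Converting both to JDN: 2064866 vs 2064776; the smaller is the second.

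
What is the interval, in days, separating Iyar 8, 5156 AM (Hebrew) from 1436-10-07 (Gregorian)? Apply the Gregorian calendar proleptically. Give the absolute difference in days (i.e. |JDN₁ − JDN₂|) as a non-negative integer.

14774

JDN of the first date = 2231054.
JDN of the second date = 2245828.
|2245828 − 2231054| = 14774.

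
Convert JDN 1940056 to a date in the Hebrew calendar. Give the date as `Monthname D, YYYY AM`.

The proleptic Gregorian equivalent of JDN 1940056 is 4 August 599.
In the Hebrew calendar that day is Av 5, 4359 AM.

Av 5, 4359 AM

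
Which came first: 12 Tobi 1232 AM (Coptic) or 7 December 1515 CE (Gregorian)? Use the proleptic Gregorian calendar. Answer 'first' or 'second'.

Converting both to JDN: 2274784 vs 2274742; the smaller is the second.

second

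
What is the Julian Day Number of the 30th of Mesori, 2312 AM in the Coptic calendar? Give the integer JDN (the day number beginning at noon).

2669482

In the Gregorian calendar the same day is 9 September 2596.
JDN 2299161 is 15 October 1582 CE (Gregorian); the target day is +370321 days from there, so JDN = 2669482.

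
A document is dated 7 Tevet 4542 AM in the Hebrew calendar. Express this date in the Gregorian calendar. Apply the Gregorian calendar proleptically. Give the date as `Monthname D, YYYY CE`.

December 31, 781 CE

Julian Day Number of the source date = 2006679.
Converting JDN 2006679 to the Gregorian calendar gives 31 December 781 CE.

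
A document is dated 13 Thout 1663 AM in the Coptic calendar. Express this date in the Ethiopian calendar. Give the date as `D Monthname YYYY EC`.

Julian Day Number of the source date = 2432087.
Converting JDN 2432087 to the Ethiopian calendar gives 13 Meskerem 1939 EC.

13 Meskerem 1939 EC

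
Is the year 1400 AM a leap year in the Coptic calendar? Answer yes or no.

no

1400 mod 4 = 0; in the Coptic calendar a year is leap when year mod 4 = 3, so it is a common year.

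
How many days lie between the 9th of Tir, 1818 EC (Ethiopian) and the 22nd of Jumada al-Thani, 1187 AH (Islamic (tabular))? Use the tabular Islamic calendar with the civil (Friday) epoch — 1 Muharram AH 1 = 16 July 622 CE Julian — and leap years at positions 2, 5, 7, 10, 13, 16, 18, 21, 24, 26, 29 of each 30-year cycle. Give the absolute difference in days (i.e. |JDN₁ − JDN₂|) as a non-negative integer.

JDN of the first date = 2388008.
JDN of the second date = 2368888.
|2368888 − 2388008| = 19120.

19120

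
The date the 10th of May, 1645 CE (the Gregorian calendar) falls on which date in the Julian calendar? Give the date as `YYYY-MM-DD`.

For dates in this range the Gregorian date is 10 days ahead of the Julian.
10 May 1645 Gregorian − 10 days → 30 April 1645 Julian.

1645-04-30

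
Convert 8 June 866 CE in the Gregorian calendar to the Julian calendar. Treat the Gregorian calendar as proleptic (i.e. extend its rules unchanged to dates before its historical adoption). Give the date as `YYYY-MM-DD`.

0866-06-04

The Julian–Gregorian offset here is 4 days (Julian trailing).
8 June 866 Gregorian − 4 days → 4 June 866 Julian.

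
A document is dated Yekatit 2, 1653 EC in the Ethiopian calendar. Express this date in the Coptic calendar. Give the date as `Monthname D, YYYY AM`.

Meshir 2, 1377 AM

Both dates share Julian Day Number 2327765; in the Coptic calendar that is 2 Meshir 1377 AM.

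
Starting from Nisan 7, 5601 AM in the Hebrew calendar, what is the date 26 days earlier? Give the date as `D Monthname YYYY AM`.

10 Adar 5601 AM

The starting date is JDN 2393559; 2393559 − 26 = 2393533.
JDN 2393533 corresponds to 10 Adar 5601 AM.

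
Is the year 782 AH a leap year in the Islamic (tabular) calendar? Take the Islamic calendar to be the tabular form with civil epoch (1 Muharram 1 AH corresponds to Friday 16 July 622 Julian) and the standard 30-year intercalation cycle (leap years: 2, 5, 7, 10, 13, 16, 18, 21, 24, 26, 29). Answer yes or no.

Year 782 AH is year 2 of its 30-year cycle; leap positions are 2, 5, 7, 10, 13, 16, 18, 21, 24, 26, 29, so it is a leap year (355 days).

yes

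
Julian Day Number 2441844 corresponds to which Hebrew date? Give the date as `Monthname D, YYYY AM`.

Sivan 10, 5733 AM

JDN 2441844 is 10 June 1973 in the Gregorian calendar.
In the Hebrew calendar that day is Sivan 10, 5733 AM.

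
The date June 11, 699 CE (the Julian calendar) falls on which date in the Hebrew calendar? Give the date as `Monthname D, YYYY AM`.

Both dates share Julian Day Number 1976529; in the Hebrew calendar that is 7 Tammuz 4459 AM.

Tammuz 7, 4459 AM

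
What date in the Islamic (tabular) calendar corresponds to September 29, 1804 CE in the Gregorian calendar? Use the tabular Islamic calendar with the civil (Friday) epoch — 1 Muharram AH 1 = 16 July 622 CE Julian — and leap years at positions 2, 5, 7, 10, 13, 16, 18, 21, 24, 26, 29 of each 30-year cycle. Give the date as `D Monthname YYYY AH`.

23 Jumada al-Thani 1219 AH

Julian Day Number of the source date = 2380229.
Converting JDN 2380229 to the tabular Islamic calendar gives 23 Jumada al-Thani 1219 AH.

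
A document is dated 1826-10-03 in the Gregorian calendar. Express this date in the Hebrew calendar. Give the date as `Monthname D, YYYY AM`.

Julian Day Number of the source date = 2388268.
Converting JDN 2388268 to the Hebrew calendar gives 2 Tishrei 5587 AM.

Tishrei 2, 5587 AM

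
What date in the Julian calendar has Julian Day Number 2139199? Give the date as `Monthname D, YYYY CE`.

October 22, 1144 CE

The proleptic Gregorian equivalent of JDN 2139199 is 29 October 1144.
In the Julian calendar that day is October 22, 1144 CE.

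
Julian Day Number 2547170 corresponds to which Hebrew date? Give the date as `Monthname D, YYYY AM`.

JDN 2547170 is 24 October 2261 in the Gregorian calendar.
In the Hebrew calendar that day is Tishrei 29, 6022 AM.

Tishrei 29, 6022 AM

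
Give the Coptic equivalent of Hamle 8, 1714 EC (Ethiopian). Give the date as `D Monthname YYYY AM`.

8 Epip 1438 AM

Both dates share Julian Day Number 2350201; in the Coptic calendar that is 8 Epip 1438 AM.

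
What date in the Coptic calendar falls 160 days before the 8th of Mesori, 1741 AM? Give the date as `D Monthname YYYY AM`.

Counting 160 days back from JDN 2460902 reaches JDN 2460742, which is 28 Meshir 1741 AM.

28 Meshir 1741 AM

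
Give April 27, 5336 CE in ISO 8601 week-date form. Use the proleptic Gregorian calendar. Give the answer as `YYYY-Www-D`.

The weekday is Friday (ISO weekday 5).
That Friday belongs to ISO week 17 of ISO year 5336.

5336-W17-5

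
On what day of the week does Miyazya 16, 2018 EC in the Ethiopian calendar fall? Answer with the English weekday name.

Friday

Equivalently 24 April 2026 Gregorian, JDN 2461155.
2461155 ≡ 4 (mod 7); counting from Monday = 0 gives Friday.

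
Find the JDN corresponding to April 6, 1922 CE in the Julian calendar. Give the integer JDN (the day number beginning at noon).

2423164

Equivalently 19 April 1922 (Gregorian).
JDN 2299161 is 15 October 1582 CE (Gregorian); the target day is +124003 days from there, so JDN = 2423164.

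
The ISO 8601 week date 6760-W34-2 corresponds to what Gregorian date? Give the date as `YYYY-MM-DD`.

6760-08-23

ISO week 1 of 6760 is the week containing the first Thursday of 6760.
Week 34, day 2 (Tuesday) lands on 6760-08-23.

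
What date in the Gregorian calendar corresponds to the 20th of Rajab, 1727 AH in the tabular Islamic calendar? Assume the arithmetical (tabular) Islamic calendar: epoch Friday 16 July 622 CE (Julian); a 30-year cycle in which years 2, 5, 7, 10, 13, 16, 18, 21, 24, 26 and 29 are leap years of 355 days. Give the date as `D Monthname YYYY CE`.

8 September 2297 CE

Julian Day Number of the source date = 2560273.
Converting JDN 2560273 to the Gregorian calendar gives 8 September 2297 CE.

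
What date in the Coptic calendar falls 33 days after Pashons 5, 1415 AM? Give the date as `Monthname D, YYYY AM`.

Paoni 8, 1415 AM

The starting date is JDN 2341737; 2341737 + 33 = 2341770.
JDN 2341770 corresponds to Paoni 8, 1415 AM.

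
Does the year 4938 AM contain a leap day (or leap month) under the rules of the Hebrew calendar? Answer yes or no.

Hebrew year 4938 is year 17 of its 19-year Metonic cycle; leap years are at positions 3, 6, 8, 11, 14, 17, 19, so it is a leap year (13 months).

yes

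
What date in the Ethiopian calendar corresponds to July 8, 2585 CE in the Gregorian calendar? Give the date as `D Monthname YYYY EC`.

27 Sene 2577 EC

Both dates share Julian Day Number 2665401; in the Ethiopian calendar that is 27 Sene 2577 EC.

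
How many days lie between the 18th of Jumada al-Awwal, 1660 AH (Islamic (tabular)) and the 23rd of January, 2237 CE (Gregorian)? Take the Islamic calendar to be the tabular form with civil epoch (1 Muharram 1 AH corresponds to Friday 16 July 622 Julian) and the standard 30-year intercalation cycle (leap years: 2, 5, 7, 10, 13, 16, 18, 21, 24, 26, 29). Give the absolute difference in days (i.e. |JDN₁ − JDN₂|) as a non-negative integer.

First date → JDN 2536469; second date → JDN 2538130.
The interval is |2536469 − 2538130| = 1661 days.

1661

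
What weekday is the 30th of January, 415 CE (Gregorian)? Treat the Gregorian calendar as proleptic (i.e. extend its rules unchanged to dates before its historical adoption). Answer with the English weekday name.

Since JDN mod 7 = 4 (0 = Monday), the day is Friday.

Friday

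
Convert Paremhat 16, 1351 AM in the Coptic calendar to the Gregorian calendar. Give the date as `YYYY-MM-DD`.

1635-03-22

Both dates share Julian Day Number 2318312; in the Gregorian calendar that is 22 March 1635 CE.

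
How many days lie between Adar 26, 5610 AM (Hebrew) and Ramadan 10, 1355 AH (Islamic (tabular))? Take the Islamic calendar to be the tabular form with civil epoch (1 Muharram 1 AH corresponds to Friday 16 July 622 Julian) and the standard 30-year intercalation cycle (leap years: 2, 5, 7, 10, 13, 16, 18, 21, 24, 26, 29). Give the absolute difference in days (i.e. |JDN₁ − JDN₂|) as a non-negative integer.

31670

First date → JDN 2396827; second date → JDN 2428497.
The interval is |2396827 − 2428497| = 31670 days.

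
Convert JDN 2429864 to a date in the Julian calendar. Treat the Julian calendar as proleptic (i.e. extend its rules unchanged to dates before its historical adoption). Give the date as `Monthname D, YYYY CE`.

The Gregorian equivalent of JDN 2429864 is 22 August 1940.
In the Julian calendar that day is August 9, 1940 CE.

August 9, 1940 CE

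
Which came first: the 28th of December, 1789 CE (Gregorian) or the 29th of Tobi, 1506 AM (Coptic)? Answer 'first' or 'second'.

Converting both to JDN: 2374841 vs 2374879; the smaller is the first.

first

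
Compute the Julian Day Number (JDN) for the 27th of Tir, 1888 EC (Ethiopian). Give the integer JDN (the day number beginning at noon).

In the Gregorian calendar the same day is 4 February 1896.
JDN 2400001 is 17 November 1858 CE (Gregorian), MJD 0; the target day is +13593 days from there, so JDN = 2413594.

2413594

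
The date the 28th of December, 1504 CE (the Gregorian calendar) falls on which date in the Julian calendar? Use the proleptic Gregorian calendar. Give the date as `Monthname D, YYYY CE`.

December 18, 1504 CE

The Julian–Gregorian offset here is 10 days (Julian trailing).
28 December 1504 Gregorian − 10 days → 18 December 1504 Julian.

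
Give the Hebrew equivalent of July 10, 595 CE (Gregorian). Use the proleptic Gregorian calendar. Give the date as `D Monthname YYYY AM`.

25 Tammuz 4355 AM

Julian Day Number of the source date = 1938570.
Converting JDN 1938570 to the Hebrew calendar gives 25 Tammuz 4355 AM.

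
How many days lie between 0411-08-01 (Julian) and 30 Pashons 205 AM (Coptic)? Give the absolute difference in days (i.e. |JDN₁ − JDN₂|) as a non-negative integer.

First date → JDN 1871388; second date → JDN 1899810.
The interval is |1871388 − 1899810| = 28422 days.

28422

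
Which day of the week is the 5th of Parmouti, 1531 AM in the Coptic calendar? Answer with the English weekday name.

Wednesday

In the Gregorian calendar this is 12 April 1815 (JDN 2384076).
2384076 ≡ 2 (mod 7); counting from Monday = 0 gives Wednesday.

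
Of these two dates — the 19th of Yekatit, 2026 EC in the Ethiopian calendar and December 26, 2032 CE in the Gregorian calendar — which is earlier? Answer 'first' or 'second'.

second

The two dates have Julian Day Numbers 2464020 and 2463593 respectively.
Since 2463593 < 2464020, the second date comes first.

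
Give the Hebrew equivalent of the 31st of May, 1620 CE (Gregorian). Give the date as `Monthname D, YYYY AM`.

Julian Day Number of the source date = 2312904.
Converting JDN 2312904 to the Hebrew calendar gives 28 Iyar 5380 AM.

Iyar 28, 5380 AM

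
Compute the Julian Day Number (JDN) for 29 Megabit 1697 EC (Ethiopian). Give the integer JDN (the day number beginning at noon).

2343893

In the Gregorian calendar the same day is 5 April 1705.
JDN 2400001 is 17 November 1858 CE (Gregorian), MJD 0; the target day is −56108 days from there, so JDN = 2343893.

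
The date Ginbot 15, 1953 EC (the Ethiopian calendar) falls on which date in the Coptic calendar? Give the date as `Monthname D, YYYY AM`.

Pashons 15, 1677 AM

Julian Day Number of the source date = 2437443.
Converting JDN 2437443 to the Coptic calendar gives 15 Pashons 1677 AM.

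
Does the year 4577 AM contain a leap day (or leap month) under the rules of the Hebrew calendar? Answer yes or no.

yes

Hebrew year 4577 is year 17 of its 19-year Metonic cycle; leap years are at positions 3, 6, 8, 11, 14, 17, 19, so it is a leap year (13 months).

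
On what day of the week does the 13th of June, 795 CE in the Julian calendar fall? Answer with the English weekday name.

Saturday

Equivalently 17 June 795 Gregorian, JDN 2011595.
JDN 2011595 mod 7 = 5, and JDN 0 was a Monday, so this is a Saturday.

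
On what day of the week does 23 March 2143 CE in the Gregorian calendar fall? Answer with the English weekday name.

JDN 2503856 mod 7 = 5, and JDN 0 was a Monday, so this is a Saturday.

Saturday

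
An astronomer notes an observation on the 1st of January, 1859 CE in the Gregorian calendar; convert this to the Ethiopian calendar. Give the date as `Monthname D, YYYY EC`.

Tahsas 24, 1851 EC

Both dates share Julian Day Number 2400046; in the Ethiopian calendar that is 24 Tahsas 1851 EC.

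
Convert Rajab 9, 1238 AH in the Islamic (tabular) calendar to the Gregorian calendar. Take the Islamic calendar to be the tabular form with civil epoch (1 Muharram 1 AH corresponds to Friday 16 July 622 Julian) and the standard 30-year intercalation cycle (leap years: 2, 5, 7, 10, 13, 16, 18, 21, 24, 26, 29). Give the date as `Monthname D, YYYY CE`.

March 22, 1823 CE

Both dates share Julian Day Number 2386977; in the Gregorian calendar that is 22 March 1823 CE.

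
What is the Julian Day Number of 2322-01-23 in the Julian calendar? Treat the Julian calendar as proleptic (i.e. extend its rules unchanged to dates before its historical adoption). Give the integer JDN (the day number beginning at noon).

2569191

Equivalently 8 February 2322 (Gregorian).
JDN 2400001 is 17 November 1858 CE (Gregorian), MJD 0; the target day is +169190 days from there, so JDN = 2569191.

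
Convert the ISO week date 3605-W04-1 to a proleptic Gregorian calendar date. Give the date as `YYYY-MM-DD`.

3605-01-24

ISO week 1 of 3605 is the week containing the first Thursday of 3605.
Week 4, day 1 (Monday) lands on 3605-01-24.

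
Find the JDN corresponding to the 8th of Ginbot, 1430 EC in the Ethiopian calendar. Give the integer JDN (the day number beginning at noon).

Equivalently 12 May 1438 (proleptic Gregorian).
JDN 2400001 is 17 November 1858 CE (Gregorian), MJD 0; the target day is −153591 days from there, so JDN = 2246410.

2246410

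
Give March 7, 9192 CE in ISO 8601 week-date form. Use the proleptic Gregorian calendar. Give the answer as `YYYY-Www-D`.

9192-W10-6

The weekday is Saturday (ISO weekday 6).
That Saturday belongs to ISO week 10 of ISO year 9192.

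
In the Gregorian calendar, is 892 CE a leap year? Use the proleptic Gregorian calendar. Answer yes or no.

892 is divisible by 4 and not by 100, so it is a leap year.

yes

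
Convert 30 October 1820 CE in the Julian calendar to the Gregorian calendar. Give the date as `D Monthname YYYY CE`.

The Julian–Gregorian offset here is 12 days (Julian trailing).
30 October 1820 Julian + 12 days → 11 November 1820 Gregorian.

11 November 1820 CE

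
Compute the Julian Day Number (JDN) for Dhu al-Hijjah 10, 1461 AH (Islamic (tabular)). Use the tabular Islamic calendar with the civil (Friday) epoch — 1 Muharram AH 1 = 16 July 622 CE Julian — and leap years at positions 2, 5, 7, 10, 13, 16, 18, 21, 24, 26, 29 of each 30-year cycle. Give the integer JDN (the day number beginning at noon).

Equivalently 26 December 2039 (Gregorian).
JDN 2451545 is 1 January 2000 CE (Gregorian); the target day is +14604 days from there, so JDN = 2466149.

2466149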